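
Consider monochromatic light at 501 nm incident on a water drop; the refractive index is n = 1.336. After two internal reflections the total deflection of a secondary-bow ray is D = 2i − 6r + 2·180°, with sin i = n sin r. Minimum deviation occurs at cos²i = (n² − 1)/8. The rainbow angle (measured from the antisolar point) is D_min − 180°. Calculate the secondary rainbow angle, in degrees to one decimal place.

cos²i = (1.78490 − 1)/8 = 0.09811; i = arccos(0.31323) = 71.746°.
sin r = sin 71.746°/1.336 = 0.71084; r = 45.303°.
D_min = 2·71.746° − 6·45.303° + 360° = 231.674°.
Rainbow angle = D_min − 180° = 51.674°.

51.7°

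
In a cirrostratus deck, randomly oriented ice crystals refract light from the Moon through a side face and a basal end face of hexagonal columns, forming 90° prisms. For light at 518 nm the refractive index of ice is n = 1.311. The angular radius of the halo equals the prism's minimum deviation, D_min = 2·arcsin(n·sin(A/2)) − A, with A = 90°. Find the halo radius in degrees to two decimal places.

45.95°

n·sin(A/2) = 1.311 × sin 45° = 1.311 × 0.7071 = 0.9270.
D_min = 2·arcsin(0.9270) − 90° = 2 × 67.974° − 90° = 45.949°.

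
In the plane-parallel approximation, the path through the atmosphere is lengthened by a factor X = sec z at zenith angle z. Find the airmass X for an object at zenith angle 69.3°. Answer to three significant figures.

2.83

X = sec z = 1/cos 69.3° = 1/0.3535 = 2.8291.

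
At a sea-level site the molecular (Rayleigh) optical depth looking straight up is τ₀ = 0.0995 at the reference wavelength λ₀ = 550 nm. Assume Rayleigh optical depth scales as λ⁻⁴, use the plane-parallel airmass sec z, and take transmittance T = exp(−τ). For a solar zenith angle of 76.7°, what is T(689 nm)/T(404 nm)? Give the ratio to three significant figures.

3.71

Airmass: sec 76.7° = 4.3469.
τ(689 nm) = 0.0995 × (550/689)⁴ × 4.3469 = 0.0995 × 0.4060 × 4.3469 = 0.1756.
τ(404 nm) = 0.0995 × (550/404)⁴ × 4.3469 = 0.0995 × 3.4350 × 4.3469 = 1.4857.
T(689)/T(404) = exp(τ_B − τ_A) = exp(1.3101) = 3.7064.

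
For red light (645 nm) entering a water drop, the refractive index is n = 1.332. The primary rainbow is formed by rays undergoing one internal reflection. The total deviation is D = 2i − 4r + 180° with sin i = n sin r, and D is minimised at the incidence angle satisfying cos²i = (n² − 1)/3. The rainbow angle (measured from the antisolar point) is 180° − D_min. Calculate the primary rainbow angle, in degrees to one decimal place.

cos²i = (1.77422 − 1)/3 = 0.25807; i = arccos(0.50801) = 59.469°.
sin r = sin 59.469°/1.332 = 0.64666; r = 40.290°.
D_min = 2·59.469° − 4·40.290° + 180° = 137.776°.
Rainbow angle = 180° − D_min = 42.224°.

42.2°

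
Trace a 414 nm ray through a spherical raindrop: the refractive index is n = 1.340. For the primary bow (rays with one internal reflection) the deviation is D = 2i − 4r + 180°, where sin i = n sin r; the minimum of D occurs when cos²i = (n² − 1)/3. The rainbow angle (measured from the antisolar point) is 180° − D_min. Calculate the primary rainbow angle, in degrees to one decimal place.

cos²i = (1.79560 − 1)/3 = 0.26520; i = arccos(0.51498) = 59.004°.
sin r = sin 59.004°/1.340 = 0.63971; r = 39.770°.
D_min = 2·59.004° − 4·39.770° + 180° = 138.929°.
Rainbow angle = 180° − D_min = 41.071°.

41.1°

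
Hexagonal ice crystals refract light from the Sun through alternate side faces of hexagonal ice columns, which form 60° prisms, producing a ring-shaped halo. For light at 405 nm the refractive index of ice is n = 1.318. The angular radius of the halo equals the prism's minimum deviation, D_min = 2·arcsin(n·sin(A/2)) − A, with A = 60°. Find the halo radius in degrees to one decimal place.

22.4°

n·sin(A/2) = 1.318 × sin 30° = 1.318 × 0.5000 = 0.6590.
D_min = 2·arcsin(0.6590) − 60° = 2 × 41.224° − 60° = 22.447°.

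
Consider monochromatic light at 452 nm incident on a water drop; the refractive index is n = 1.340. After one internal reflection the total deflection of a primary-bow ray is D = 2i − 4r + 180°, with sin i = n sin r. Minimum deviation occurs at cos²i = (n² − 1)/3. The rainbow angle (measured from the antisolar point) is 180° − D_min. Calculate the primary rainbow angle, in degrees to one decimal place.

41.1°

cos²i = (1.79560 − 1)/3 = 0.26520; i = arccos(0.51498) = 59.004°.
sin r = sin 59.004°/1.340 = 0.63971; r = 39.770°.
D_min = 2·59.004° − 4·39.770° + 180° = 138.929°.
Rainbow angle = 180° − D_min = 41.071°.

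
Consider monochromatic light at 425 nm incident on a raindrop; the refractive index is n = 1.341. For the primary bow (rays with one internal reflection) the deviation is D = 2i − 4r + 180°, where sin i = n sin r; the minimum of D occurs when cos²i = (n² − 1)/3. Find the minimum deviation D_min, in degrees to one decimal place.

cos²i = (1.79828 − 1)/3 = 0.26609; i = arccos(0.51584) = 58.946°.
sin r = sin 58.946°/1.341 = 0.63884; r = 39.705°.
D_min = 2·58.946° − 4·39.705° + 180° = 139.071°.

139.1°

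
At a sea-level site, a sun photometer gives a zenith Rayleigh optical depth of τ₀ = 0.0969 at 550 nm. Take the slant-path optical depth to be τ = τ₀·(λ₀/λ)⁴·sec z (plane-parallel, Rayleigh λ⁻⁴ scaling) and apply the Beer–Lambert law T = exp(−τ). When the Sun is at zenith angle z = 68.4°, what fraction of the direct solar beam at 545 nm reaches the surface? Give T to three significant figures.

sec 68.4° = 2.7165.
τ = 0.0969 × (550/545)⁴ × 2.7165 = 0.0969 × 1.0372 × 2.7165 = 0.2730.
T = exp(−0.2730) = 0.7611.

0.761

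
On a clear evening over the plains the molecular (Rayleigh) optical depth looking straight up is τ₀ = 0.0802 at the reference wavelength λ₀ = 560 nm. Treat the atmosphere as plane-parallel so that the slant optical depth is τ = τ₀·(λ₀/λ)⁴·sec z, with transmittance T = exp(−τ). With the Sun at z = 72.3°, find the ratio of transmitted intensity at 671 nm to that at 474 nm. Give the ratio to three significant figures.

Airmass: sec 72.3° = 3.2891.
τ(671 nm) = 0.0802 × (560/671)⁴ × 3.2891 = 0.0802 × 0.4851 × 3.2891 = 0.1280.
τ(474 nm) = 0.0802 × (560/474)⁴ × 3.2891 = 0.0802 × 1.9482 × 3.2891 = 0.5139.
T(671)/T(474) = exp(τ_B − τ_A) = exp(0.3859) = 1.4710.

1.47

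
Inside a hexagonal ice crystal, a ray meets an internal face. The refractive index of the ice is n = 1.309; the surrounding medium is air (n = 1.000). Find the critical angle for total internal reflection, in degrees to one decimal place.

sin θ_c = n_air / n = 1.000 / 1.309 = 0.7639.
θ_c = arcsin(0.7639) = 49.81°.

49.8°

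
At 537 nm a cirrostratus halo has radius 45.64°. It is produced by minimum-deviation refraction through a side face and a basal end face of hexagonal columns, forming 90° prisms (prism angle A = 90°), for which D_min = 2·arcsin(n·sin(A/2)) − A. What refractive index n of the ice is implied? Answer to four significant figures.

Rearranging: n = sin((D_min + A)/2) / sin(A/2).
(D_min + A)/2 = (45.64° + 90°)/2 = 67.820°.
n = sin 67.820° / sin 45° = 0.9260 / 0.7071 = 1.3096.

1.310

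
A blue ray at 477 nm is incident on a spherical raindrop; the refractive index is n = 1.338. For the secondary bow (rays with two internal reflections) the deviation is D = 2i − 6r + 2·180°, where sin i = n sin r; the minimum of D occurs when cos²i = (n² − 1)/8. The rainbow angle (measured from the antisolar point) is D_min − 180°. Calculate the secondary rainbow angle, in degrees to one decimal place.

52.2°

cos²i = (1.79024 − 1)/8 = 0.09878; i = arccos(0.31429) = 71.682°.
sin r = sin 71.682°/1.338 = 0.70951; r = 45.195°.
D_min = 2·71.682° − 6·45.195° + 360° = 232.193°.
Rainbow angle = D_min − 180° = 52.193°.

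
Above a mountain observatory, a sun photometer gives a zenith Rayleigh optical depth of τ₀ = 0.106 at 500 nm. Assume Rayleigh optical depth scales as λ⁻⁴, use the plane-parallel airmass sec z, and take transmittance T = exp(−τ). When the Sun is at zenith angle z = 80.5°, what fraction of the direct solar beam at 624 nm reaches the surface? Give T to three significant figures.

0.767

sec 80.5° = 6.0589.
τ = 0.106 × (500/624)⁴ × 6.0589 = 0.106 × 0.4122 × 6.0589 = 0.2648.
T = exp(−0.2648) = 0.7674.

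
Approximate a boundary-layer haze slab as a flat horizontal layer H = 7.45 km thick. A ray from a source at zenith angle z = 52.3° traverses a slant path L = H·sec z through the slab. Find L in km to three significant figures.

sec z = 1/cos 52.3° = 1.6353.
L = 7.45 × 1.6353 = 12.183 km.

12.2 km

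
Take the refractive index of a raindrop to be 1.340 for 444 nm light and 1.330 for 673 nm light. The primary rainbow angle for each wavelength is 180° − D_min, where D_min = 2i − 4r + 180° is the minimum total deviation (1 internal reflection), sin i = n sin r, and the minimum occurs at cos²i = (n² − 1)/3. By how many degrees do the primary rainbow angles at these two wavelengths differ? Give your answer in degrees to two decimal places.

1.45°

At 444 nm (n = 1.340): cos²i = 0.26520 → i = 59.004°, r = 39.770°, D_min = 138.929°, rainbow angle = 41.071°.
At 673 nm (n = 1.330): cos²i = 0.25630 → i = 59.585°, r = 40.422°, D_min = 137.484°, rainbow angle = 42.516°.
Angular width = |41.071° − 42.516°| = 1.445°.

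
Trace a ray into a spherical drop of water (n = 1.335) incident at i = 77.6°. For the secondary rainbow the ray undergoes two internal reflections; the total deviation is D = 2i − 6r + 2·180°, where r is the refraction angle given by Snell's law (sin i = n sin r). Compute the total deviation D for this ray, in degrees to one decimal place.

sin r = sin 77.6° / 1.335 = 0.9767/1.335 = 0.7316; r = 47.02°.
D = 2·77.6° − 6·47.02° + 2·180° = 155.20° − 282.12° + 360° = 233.08°.

233.1°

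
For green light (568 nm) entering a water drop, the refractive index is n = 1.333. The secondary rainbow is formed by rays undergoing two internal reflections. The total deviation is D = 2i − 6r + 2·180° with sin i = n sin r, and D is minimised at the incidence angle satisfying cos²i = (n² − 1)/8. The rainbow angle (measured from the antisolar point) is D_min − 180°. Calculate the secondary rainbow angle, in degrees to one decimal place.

50.9°

cos²i = (1.77689 − 1)/8 = 0.09711; i = arccos(0.31163) = 71.843°.
sin r = sin 71.843°/1.333 = 0.71283; r = 45.466°.
D_min = 2·71.843° − 6·45.466° + 360° = 230.891°.
Rainbow angle = D_min − 180° = 50.891°.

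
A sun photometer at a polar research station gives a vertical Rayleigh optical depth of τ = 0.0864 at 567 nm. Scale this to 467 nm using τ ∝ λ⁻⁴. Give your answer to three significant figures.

τ(467 nm) = τ(567 nm) × (567/467)⁴ = 0.0864 × (1.2141)⁴ = 0.0864 × 2.1730 = 0.1877.

0.188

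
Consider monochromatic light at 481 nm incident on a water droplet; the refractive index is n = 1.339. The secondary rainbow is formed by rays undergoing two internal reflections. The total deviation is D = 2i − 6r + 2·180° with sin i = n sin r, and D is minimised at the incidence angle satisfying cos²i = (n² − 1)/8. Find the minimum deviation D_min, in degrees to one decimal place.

cos²i = (1.79292 − 1)/8 = 0.09912; i = arccos(0.31483) = 71.650°.
sin r = sin 71.650°/1.339 = 0.70885; r = 45.141°.
D_min = 2·71.650° − 6·45.141° + 360° = 232.451°.

232.5°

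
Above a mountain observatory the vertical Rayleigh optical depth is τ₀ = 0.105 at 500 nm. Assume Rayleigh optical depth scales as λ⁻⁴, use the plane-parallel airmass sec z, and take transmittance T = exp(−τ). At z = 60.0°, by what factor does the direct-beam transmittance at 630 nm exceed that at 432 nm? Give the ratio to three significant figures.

Airmass: sec 60.0° = 2.0000.
τ(630 nm) = 0.105 × (500/630)⁴ × 2.0000 = 0.105 × 0.3968 × 2.0000 = 0.0833.
τ(432 nm) = 0.105 × (500/432)⁴ × 2.0000 = 0.105 × 1.7945 × 2.0000 = 0.3768.
T(630)/T(432) = exp(τ_B − τ_A) = exp(0.2935) = 1.3412.

1.34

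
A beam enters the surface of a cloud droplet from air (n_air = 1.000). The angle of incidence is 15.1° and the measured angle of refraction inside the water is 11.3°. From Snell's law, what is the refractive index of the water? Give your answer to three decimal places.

n = sin θ_i / sin θ_r = sin 15.1° / sin 11.3° = 0.2605 / 0.1959 = 1.3295.

1.329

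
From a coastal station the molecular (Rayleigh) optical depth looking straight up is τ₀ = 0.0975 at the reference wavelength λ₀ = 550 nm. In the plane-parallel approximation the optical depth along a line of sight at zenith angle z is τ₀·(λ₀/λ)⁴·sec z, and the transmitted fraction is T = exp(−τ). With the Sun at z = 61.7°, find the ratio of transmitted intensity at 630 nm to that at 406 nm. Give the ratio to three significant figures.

1.77

Airmass: sec 61.7° = 2.1093.
τ(630 nm) = 0.0975 × (550/630)⁴ × 2.1093 = 0.0975 × 0.5809 × 2.1093 = 0.1195.
τ(406 nm) = 0.0975 × (550/406)⁴ × 2.1093 = 0.0975 × 3.3678 × 2.1093 = 0.6926.
T(630)/T(406) = exp(τ_B − τ_A) = exp(0.5732) = 1.7738.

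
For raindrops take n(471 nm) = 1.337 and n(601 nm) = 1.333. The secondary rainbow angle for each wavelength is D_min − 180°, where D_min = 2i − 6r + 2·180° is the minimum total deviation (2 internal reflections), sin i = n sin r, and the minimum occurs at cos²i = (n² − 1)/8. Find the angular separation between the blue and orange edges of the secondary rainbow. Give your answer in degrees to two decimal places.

At 471 nm (n = 1.337): cos²i = 0.09845 → i = 71.714°, r = 45.249°, D_min = 231.934°, rainbow angle = 51.934°.
At 601 nm (n = 1.333): cos²i = 0.09711 → i = 71.843°, r = 45.466°, D_min = 230.891°, rainbow angle = 50.891°.
Angular width = |51.934° − 50.891°| = 1.043°.

1.04°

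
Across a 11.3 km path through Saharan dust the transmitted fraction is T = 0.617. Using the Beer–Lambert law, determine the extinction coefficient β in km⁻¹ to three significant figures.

0.0427 km⁻¹

Beer–Lambert: T = exp(−βL) ⇒ β = −ln(T)/L = −ln(0.617)/11.3 = 0.4829/11.3 = 0.04273 km⁻¹.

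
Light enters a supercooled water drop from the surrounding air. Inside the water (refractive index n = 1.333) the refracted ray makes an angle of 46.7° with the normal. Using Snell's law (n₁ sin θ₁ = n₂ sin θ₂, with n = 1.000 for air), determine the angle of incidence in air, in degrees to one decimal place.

Snell: sin θ_i = n · sin θ_r = 1.333 × sin 46.7° = 1.333 × 0.7278 = 0.9701.
θ_i = arcsin(0.9701) = 75.96°.

76.0°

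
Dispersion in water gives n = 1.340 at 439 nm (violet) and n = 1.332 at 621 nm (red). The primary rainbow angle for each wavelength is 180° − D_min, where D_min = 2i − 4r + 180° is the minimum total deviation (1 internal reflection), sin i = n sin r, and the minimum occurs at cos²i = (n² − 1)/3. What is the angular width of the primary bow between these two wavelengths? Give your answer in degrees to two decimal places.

1.15°

At 439 nm (n = 1.340): cos²i = 0.26520 → i = 59.004°, r = 39.770°, D_min = 138.929°, rainbow angle = 41.071°.
At 621 nm (n = 1.332): cos²i = 0.25807 → i = 59.469°, r = 40.290°, D_min = 137.776°, rainbow angle = 42.224°.
Angular width = |41.071° − 42.224°| = 1.153°.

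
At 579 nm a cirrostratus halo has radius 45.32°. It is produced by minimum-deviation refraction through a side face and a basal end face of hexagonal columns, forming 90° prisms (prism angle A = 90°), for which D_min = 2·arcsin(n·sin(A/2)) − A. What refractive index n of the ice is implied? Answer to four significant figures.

Rearranging: n = sin((D_min + A)/2) / sin(A/2).
(D_min + A)/2 = (45.32° + 90°)/2 = 67.660°.
n = sin 67.660° / sin 45° = 0.9249 / 0.7071 = 1.3081.

1.308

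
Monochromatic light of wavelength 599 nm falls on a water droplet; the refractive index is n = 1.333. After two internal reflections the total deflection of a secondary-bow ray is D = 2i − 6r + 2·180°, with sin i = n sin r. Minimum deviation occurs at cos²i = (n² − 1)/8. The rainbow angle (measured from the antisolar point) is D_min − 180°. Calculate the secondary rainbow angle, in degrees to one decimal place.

cos²i = (1.77689 − 1)/8 = 0.09711; i = arccos(0.31163) = 71.843°.
sin r = sin 71.843°/1.333 = 0.71283; r = 45.466°.
D_min = 2·71.843° − 6·45.466° + 360° = 230.891°.
Rainbow angle = D_min − 180° = 50.891°.

50.9°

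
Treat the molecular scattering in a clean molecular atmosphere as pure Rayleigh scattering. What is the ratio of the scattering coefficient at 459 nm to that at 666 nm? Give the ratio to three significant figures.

Rayleigh scattering ∝ λ⁻⁴, so the ratio of coefficients is the inverse fourth power of the wavelength ratio.
σ(459)/σ(666) = (666/459)⁴ = (1.4510)⁴ = 4.432.

4.43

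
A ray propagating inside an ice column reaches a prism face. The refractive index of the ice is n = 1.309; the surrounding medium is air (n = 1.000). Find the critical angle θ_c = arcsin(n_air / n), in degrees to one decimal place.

sin θ_c = n_air / n = 1.000 / 1.309 = 0.7639.
θ_c = arcsin(0.7639) = 49.81°.

49.8°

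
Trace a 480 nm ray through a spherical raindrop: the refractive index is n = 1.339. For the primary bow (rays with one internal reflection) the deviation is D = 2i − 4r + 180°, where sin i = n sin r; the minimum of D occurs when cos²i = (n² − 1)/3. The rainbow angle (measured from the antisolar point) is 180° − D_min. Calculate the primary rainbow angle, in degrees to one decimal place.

cos²i = (1.79292 − 1)/3 = 0.26431; i = arccos(0.51411) = 59.062°.
sin r = sin 59.062°/1.339 = 0.64057; r = 39.834°.
D_min = 2·59.062° − 4·39.834° + 180° = 138.786°.
Rainbow angle = 180° − D_min = 41.214°.

41.2°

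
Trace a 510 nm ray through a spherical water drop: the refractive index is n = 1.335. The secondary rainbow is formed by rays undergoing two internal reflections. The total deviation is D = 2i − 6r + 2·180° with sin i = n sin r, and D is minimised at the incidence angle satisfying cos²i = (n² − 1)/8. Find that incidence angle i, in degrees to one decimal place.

cos²i = (1.335² − 1)/8 = (1.78222 − 1)/8 = 0.09778.
cos i = 0.31269, so i = 71.778°.

71.8°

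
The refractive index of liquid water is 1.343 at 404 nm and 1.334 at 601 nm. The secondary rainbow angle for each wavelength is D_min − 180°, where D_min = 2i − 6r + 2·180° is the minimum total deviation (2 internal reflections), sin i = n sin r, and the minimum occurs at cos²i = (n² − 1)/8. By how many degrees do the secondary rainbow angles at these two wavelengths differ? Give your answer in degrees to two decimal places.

At 404 nm (n = 1.343): cos²i = 0.10046 → i = 71.522°, r = 44.928°, D_min = 233.478°, rainbow angle = 53.478°.
At 601 nm (n = 1.334): cos²i = 0.09744 → i = 71.810°, r = 45.411°, D_min = 231.153°, rainbow angle = 51.153°.
Angular width = |53.478° − 51.153°| = 2.325°.

2.33°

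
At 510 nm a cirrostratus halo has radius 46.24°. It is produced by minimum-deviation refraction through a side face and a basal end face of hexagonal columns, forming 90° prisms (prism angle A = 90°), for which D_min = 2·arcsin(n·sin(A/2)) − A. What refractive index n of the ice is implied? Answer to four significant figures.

Rearranging: n = sin((D_min + A)/2) / sin(A/2).
(D_min + A)/2 = (46.24° + 90°)/2 = 68.120°.
n = sin 68.120° / sin 45° = 0.9280 / 0.7071 = 1.3123.

1.312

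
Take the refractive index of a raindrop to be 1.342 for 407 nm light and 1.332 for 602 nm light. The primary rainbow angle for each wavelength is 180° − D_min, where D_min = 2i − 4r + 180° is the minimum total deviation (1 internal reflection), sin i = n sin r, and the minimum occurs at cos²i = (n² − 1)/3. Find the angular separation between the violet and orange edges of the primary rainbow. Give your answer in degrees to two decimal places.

1.44°

At 407 nm (n = 1.342): cos²i = 0.26699 → i = 58.888°, r = 39.641°, D_min = 139.213°, rainbow angle = 40.787°.
At 602 nm (n = 1.332): cos²i = 0.25807 → i = 59.469°, r = 40.290°, D_min = 137.776°, rainbow angle = 42.224°.
Angular width = |40.787° − 42.224°| = 1.437°.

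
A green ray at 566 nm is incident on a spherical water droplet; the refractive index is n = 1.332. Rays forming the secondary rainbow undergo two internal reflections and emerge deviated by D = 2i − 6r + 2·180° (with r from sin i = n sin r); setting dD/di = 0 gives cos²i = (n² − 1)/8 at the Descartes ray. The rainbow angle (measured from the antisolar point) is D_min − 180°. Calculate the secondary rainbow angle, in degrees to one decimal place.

50.6°

cos²i = (1.77422 − 1)/8 = 0.09678; i = arccos(0.31109) = 71.875°.
sin r = sin 71.875°/1.332 = 0.71350; r = 45.520°.
D_min = 2·71.875° − 6·45.520° + 360° = 230.628°.
Rainbow angle = D_min − 180° = 50.628°.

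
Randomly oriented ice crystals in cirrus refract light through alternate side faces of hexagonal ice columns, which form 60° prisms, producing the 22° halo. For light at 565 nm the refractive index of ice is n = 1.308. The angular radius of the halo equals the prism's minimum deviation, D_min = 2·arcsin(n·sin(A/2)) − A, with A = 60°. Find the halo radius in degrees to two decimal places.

21.69°

n·sin(A/2) = 1.308 × sin 30° = 1.308 × 0.5000 = 0.6540.
D_min = 2·arcsin(0.6540) − 60° = 2 × 40.844° − 60° = 21.688°.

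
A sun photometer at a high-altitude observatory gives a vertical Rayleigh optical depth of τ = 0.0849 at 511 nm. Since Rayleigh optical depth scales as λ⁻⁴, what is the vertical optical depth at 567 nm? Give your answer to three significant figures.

τ(567 nm) = τ(511 nm) × (511/567)⁴ = 0.0849 × (0.9012)⁴ = 0.0849 × 0.6597 = 0.0560.

0.0560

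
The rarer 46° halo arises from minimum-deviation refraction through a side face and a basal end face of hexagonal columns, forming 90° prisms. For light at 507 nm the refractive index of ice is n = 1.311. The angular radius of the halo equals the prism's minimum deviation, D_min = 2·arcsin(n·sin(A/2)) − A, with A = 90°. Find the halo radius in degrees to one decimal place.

45.9°

n·sin(A/2) = 1.311 × sin 45° = 1.311 × 0.7071 = 0.9270.
D_min = 2·arcsin(0.9270) − 90° = 2 × 67.974° − 90° = 45.949°.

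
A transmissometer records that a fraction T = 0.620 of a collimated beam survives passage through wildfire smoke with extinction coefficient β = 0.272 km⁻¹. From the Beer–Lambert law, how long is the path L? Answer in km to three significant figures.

Beer–Lambert: T = exp(−βL) ⇒ L = −ln(T)/β = −ln(0.620)/0.272 = 0.4780/0.272 = 1.757 km.

1.76 km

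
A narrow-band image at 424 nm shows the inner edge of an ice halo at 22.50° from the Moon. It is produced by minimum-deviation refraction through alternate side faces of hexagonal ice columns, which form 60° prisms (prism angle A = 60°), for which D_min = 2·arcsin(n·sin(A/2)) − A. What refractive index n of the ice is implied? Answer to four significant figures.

1.319

Rearranging: n = sin((D_min + A)/2) / sin(A/2).
(D_min + A)/2 = (22.50° + 60°)/2 = 41.250°.
n = sin 41.250° / sin 30° = 0.6593 / 0.5000 = 1.3187.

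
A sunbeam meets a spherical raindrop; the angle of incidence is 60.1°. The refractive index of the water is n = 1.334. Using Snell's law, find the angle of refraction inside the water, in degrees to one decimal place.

Snell: sin θ_r = sin θ_i / n = sin 60.1° / 1.334 = 0.8669 / 1.334 = 0.6498.
θ_r = arcsin(0.6498) = 40.53°.

40.5°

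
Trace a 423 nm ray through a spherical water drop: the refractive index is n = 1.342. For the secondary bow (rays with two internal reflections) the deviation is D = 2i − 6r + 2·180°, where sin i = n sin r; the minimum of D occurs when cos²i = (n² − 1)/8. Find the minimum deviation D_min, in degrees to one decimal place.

233.2°

cos²i = (1.80096 − 1)/8 = 0.10012; i = arccos(0.31642) = 71.554°.
sin r = sin 71.554°/1.342 = 0.70687; r = 44.981°.
D_min = 2·71.554° − 6·44.981° + 360° = 233.222°.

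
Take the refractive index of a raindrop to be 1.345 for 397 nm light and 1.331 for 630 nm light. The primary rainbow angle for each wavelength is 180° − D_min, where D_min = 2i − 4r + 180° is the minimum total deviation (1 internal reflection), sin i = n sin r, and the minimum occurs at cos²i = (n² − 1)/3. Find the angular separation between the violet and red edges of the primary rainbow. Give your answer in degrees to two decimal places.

At 397 nm (n = 1.345): cos²i = 0.26967 → i = 58.715°, r = 39.448°, D_min = 139.635°, rainbow angle = 40.365°.
At 630 nm (n = 1.331): cos²i = 0.25719 → i = 59.527°, r = 40.356°, D_min = 137.630°, rainbow angle = 42.370°.
Angular width = |40.365° − 42.370°| = 2.005°.

2.01°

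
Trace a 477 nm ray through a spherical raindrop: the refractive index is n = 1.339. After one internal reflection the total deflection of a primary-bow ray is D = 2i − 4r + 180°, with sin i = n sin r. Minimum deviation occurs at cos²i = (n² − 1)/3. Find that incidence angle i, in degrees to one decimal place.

cos²i = (1.339² − 1)/3 = (1.79292 − 1)/3 = 0.26431.
cos i = 0.51411, so i = 59.062°.

59.1°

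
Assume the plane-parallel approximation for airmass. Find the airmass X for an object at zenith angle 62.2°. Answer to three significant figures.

X = sec z = 1/cos 62.2° = 1/0.4664 = 2.1441.

2.14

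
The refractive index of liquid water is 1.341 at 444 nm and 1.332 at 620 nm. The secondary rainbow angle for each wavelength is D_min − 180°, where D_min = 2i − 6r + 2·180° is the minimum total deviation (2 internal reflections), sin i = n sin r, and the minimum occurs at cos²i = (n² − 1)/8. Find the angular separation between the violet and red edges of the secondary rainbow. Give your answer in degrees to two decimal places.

At 444 nm (n = 1.341): cos²i = 0.09979 → i = 71.586°, r = 45.034°, D_min = 232.966°, rainbow angle = 52.966°.
At 620 nm (n = 1.332): cos²i = 0.09678 → i = 71.875°, r = 45.520°, D_min = 230.628°, rainbow angle = 50.628°.
Angular width = |52.966° − 50.628°| = 2.337°.

2.34°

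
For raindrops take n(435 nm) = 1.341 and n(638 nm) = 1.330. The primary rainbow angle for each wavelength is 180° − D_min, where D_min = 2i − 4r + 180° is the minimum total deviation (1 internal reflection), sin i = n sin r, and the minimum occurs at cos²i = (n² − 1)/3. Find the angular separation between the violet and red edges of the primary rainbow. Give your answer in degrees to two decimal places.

1.59°

At 435 nm (n = 1.341): cos²i = 0.26609 → i = 58.946°, r = 39.705°, D_min = 139.071°, rainbow angle = 40.929°.
At 638 nm (n = 1.330): cos²i = 0.25630 → i = 59.585°, r = 40.422°, D_min = 137.484°, rainbow angle = 42.516°.
Angular width = |40.929° − 42.516°| = 1.588°.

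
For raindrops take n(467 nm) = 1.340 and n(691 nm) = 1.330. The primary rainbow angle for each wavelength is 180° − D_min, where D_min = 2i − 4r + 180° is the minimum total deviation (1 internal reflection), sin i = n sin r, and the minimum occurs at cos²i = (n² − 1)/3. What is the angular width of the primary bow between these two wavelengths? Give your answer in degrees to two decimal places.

1.45°

At 467 nm (n = 1.340): cos²i = 0.26520 → i = 59.004°, r = 39.770°, D_min = 138.929°, rainbow angle = 41.071°.
At 691 nm (n = 1.330): cos²i = 0.25630 → i = 59.585°, r = 40.422°, D_min = 137.484°, rainbow angle = 42.516°.
Angular width = |41.071° − 42.516°| = 1.445°.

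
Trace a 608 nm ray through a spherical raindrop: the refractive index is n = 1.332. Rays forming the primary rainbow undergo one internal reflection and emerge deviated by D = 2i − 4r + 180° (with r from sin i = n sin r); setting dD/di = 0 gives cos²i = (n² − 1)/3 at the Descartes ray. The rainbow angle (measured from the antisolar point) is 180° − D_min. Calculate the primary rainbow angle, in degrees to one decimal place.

42.2°

cos²i = (1.77422 − 1)/3 = 0.25807; i = arccos(0.50801) = 59.469°.
sin r = sin 59.469°/1.332 = 0.64666; r = 40.290°.
D_min = 2·59.469° − 4·40.290° + 180° = 137.776°.
Rainbow angle = 180° − D_min = 42.224°.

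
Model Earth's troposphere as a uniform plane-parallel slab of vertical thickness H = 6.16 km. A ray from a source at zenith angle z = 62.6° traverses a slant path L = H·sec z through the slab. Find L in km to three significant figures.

sec z = 1/cos 62.6° = 2.1730.
L = 6.16 × 2.1730 = 13.385 km.

13.4 km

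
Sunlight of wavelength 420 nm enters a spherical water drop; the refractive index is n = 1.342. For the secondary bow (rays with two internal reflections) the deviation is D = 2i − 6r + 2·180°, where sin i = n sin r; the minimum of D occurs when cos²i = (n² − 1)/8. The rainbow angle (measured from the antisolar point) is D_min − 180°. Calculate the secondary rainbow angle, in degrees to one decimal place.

cos²i = (1.80096 − 1)/8 = 0.10012; i = arccos(0.31642) = 71.554°.
sin r = sin 71.554°/1.342 = 0.70687; r = 44.981°.
D_min = 2·71.554° − 6·44.981° + 360° = 233.222°.
Rainbow angle = D_min − 180° = 53.222°.

53.2°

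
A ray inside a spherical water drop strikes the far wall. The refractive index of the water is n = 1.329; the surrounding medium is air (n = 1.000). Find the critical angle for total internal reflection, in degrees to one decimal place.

sin θ_c = n_air / n = 1.000 / 1.329 = 0.7524.
θ_c = arcsin(0.7524) = 48.80°.

48.8°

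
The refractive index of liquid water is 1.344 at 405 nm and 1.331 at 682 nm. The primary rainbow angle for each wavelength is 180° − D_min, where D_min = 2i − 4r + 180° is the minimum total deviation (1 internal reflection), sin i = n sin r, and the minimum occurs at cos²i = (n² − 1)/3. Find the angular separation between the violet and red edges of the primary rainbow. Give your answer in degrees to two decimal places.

At 405 nm (n = 1.344): cos²i = 0.26878 → i = 58.772°, r = 39.512°, D_min = 139.495°, rainbow angle = 40.505°.
At 682 nm (n = 1.331): cos²i = 0.25719 → i = 59.527°, r = 40.356°, D_min = 137.630°, rainbow angle = 42.370°.
Angular width = |40.505° − 42.370°| = 1.865°.

1.86°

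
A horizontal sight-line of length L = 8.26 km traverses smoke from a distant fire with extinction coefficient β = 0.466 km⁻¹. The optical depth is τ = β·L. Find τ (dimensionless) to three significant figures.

τ = β·L = 0.466 × 8.26 = 3.8492.

3.85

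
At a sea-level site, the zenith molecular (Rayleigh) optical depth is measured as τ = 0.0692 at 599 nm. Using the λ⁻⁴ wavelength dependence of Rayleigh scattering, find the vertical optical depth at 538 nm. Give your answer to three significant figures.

0.106

τ(538 nm) = τ(599 nm) × (599/538)⁴ = 0.0692 × (1.1134)⁴ = 0.0692 × 1.5367 = 0.1063.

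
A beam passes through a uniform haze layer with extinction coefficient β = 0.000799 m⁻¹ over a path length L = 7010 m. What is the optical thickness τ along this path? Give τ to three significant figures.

5.60

τ = β·L = 0.000799 × 7010 = 5.6010.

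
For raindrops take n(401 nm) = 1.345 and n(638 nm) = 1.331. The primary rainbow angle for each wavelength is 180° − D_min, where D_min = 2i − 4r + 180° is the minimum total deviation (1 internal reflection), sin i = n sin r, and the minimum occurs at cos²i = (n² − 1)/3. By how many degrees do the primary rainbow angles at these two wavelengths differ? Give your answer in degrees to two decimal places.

At 401 nm (n = 1.345): cos²i = 0.26967 → i = 58.715°, r = 39.448°, D_min = 139.635°, rainbow angle = 40.365°.
At 638 nm (n = 1.331): cos²i = 0.25719 → i = 59.527°, r = 40.356°, D_min = 137.630°, rainbow angle = 42.370°.
Angular width = |40.365° − 42.370°| = 2.005°.

2.01°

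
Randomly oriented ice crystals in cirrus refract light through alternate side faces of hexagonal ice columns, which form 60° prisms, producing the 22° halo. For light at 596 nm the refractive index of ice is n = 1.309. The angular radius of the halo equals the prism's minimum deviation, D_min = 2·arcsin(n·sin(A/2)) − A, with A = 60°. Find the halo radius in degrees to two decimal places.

n·sin(A/2) = 1.309 × sin 30° = 1.309 × 0.5000 = 0.6545.
D_min = 2·arcsin(0.6545) − 60° = 2 × 40.882° − 60° = 21.763°.

21.76°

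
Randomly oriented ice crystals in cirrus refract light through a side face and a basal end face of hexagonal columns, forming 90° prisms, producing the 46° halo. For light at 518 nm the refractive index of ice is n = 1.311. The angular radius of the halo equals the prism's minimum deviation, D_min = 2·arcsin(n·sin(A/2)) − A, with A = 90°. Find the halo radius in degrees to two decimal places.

n·sin(A/2) = 1.311 × sin 45° = 1.311 × 0.7071 = 0.9270.
D_min = 2·arcsin(0.9270) − 90° = 2 × 67.974° − 90° = 45.949°.

45.95°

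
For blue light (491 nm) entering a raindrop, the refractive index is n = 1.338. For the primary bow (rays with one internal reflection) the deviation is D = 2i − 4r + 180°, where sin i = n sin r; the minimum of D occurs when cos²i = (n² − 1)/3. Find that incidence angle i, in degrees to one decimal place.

cos²i = (1.338² − 1)/3 = (1.79024 − 1)/3 = 0.26341.
cos i = 0.51324, so i = 59.120°.

59.1°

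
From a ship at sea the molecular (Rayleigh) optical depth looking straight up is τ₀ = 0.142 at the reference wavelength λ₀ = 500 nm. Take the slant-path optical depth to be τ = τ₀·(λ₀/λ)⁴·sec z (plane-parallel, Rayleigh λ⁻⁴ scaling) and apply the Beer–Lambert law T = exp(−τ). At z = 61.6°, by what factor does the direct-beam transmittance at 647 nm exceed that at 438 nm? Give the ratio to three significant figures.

Airmass: sec 61.6° = 2.1025.
τ(647 nm) = 0.142 × (500/647)⁴ × 2.1025 = 0.142 × 0.3567 × 2.1025 = 0.1065.
τ(438 nm) = 0.142 × (500/438)⁴ × 2.1025 = 0.142 × 1.6982 × 2.1025 = 0.5070.
T(647)/T(438) = exp(τ_B − τ_A) = exp(0.4005) = 1.4926.

1.49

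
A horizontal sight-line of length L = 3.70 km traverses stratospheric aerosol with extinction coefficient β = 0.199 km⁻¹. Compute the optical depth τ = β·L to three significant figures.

τ = β·L = 0.199 × 3.70 = 0.7363.

0.736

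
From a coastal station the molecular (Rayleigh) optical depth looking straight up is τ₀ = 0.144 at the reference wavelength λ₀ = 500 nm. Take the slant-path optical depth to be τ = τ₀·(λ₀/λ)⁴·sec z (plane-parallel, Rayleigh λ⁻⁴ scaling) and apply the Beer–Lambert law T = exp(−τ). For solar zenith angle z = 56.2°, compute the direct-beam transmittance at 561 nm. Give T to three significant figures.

sec 56.2° = 1.7976.
τ = 0.144 × (500/561)⁴ × 1.7976 = 0.144 × 0.6310 × 1.7976 = 0.1633.
T = exp(−0.1633) = 0.8493.

0.849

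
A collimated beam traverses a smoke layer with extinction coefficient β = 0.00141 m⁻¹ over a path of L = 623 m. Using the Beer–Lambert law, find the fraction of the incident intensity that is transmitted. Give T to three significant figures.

0.415

τ = β·L = 0.00141 × 623 = 0.8784.
T = exp(−0.8784) = 0.4154.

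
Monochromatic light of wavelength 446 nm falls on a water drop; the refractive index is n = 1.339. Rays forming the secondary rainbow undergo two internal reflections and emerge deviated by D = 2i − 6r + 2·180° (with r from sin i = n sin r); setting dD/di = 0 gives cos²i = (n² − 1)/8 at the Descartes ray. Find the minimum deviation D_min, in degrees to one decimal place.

cos²i = (1.79292 − 1)/8 = 0.09912; i = arccos(0.31483) = 71.650°.
sin r = sin 71.650°/1.339 = 0.70885; r = 45.141°.
D_min = 2·71.650° − 6·45.141° + 360° = 232.451°.

232.5°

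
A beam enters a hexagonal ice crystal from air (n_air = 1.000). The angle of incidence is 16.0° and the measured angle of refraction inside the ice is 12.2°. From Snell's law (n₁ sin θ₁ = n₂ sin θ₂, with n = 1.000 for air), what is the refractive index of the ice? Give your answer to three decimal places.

1.304

n = sin θ_i / sin θ_r = sin 16.0° / sin 12.2° = 0.2756 / 0.2113 = 1.3043.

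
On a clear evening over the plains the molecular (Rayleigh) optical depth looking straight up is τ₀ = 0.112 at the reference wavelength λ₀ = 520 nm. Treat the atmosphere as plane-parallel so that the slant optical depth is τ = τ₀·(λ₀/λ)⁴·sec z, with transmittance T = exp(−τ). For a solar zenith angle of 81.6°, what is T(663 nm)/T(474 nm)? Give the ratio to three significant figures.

2.27

Airmass: sec 81.6° = 6.8454.
τ(663 nm) = 0.112 × (520/663)⁴ × 6.8454 = 0.112 × 0.3784 × 6.8454 = 0.2901.
τ(474 nm) = 0.112 × (520/474)⁴ × 6.8454 = 0.112 × 1.4484 × 6.8454 = 1.1105.
T(663)/T(474) = exp(τ_B − τ_A) = exp(0.8204) = 2.2714.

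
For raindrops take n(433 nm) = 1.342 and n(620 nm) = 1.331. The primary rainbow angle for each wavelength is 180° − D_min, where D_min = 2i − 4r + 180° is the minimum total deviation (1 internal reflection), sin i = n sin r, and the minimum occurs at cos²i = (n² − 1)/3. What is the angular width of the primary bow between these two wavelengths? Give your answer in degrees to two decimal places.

At 433 nm (n = 1.342): cos²i = 0.26699 → i = 58.888°, r = 39.641°, D_min = 139.213°, rainbow angle = 40.787°.
At 620 nm (n = 1.331): cos²i = 0.25719 → i = 59.527°, r = 40.356°, D_min = 137.630°, rainbow angle = 42.370°.
Angular width = |40.787° − 42.370°| = 1.583°.

1.58°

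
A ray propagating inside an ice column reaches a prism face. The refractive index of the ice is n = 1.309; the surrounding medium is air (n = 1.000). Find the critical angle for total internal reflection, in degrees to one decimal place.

sin θ_c = n_air / n = 1.000 / 1.309 = 0.7639.
θ_c = arcsin(0.7639) = 49.81°.

49.8°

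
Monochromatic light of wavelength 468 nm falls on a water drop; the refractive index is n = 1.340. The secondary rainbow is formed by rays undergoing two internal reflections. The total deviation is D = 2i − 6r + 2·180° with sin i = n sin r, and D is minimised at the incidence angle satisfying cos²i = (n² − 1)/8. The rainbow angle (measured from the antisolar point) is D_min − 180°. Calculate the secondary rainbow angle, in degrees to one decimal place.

cos²i = (1.79560 − 1)/8 = 0.09945; i = arccos(0.31536) = 71.618°.
sin r = sin 71.618°/1.340 = 0.70819; r = 45.088°.
D_min = 2·71.618° − 6·45.088° + 360° = 232.709°.
Rainbow angle = D_min − 180° = 52.709°.

52.7°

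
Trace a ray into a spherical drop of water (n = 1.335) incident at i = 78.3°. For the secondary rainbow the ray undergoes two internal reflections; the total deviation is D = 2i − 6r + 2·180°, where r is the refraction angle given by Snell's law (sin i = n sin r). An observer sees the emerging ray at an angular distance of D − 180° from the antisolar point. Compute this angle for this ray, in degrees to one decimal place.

53.5°

sin r = sin 78.3° / 1.335 = 0.9792/1.335 = 0.7335; r = 47.18°.
D = 2·78.3° − 6·47.18° + 2·180° = 156.60° − 283.08° + 360° = 233.52°.
Angle from antisolar point = D − 180° = 53.52°.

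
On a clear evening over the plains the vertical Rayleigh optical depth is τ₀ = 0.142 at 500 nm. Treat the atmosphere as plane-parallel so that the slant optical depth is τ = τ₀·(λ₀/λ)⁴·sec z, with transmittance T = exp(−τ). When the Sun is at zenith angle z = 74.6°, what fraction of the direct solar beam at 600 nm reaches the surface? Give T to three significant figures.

sec 74.6° = 3.7657.
τ = 0.142 × (500/600)⁴ × 3.7657 = 0.142 × 0.4823 × 3.7657 = 0.2579.
T = exp(−0.2579) = 0.7727.

0.773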